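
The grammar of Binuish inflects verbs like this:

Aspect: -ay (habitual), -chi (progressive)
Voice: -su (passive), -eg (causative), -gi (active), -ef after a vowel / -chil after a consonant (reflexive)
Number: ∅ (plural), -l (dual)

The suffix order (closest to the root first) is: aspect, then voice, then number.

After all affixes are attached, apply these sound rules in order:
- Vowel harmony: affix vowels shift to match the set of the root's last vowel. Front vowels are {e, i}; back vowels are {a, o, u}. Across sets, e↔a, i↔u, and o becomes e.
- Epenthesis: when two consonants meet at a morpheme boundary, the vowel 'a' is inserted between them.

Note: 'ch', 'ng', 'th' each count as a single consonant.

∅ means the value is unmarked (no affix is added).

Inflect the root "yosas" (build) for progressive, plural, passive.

yosasachusu

Attach aspect progressive -chi → yosaschi.
Attach voice passive -su → yosaschisu.
number = plural: zero marking, form stays yosaschisu.
Apply vowel harmony: yosaschisu → yosaschusu.
Apply epenthesis: yosaschusu → yosasachusu.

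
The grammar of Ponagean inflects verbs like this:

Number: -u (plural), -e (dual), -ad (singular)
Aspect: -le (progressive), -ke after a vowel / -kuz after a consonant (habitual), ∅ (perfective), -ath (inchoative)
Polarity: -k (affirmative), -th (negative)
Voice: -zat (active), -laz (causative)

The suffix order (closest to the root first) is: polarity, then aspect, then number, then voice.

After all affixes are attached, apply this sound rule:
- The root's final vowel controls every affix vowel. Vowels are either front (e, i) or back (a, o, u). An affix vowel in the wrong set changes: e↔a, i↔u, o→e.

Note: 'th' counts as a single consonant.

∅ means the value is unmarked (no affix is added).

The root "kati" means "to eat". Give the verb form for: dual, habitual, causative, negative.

Attach polarity negative -th → katith.
Attach aspect habitual -kuz (after consonant 'th') → katithkuz.
Attach number dual -e → katithkuze.
Attach voice causative -laz → katithkuzelaz.
Apply vowel harmony: katithkuzelaz → katithkizelez.

katithkizelez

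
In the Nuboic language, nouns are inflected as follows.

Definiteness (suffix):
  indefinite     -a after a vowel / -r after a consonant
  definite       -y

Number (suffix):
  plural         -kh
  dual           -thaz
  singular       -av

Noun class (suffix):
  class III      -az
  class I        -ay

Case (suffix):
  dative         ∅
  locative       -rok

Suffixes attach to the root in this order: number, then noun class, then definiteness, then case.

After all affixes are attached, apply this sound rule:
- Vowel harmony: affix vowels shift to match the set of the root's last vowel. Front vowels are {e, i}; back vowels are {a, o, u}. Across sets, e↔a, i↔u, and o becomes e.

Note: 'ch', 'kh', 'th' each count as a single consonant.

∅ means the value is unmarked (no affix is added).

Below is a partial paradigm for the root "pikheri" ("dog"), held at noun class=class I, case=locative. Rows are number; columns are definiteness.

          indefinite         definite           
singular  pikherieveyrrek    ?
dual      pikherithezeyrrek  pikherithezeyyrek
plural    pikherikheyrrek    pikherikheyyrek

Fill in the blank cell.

pikherieveyyrek

Attach number singular -av → pikheriav.
Attach noun class class I -ay → pikheriavay.
Attach definiteness definite -y → pikheriavayy.
Attach case locative -rok → pikheriavayyrok.
Apply vowel harmony: pikheriavayyrok → pikherieveyyrek.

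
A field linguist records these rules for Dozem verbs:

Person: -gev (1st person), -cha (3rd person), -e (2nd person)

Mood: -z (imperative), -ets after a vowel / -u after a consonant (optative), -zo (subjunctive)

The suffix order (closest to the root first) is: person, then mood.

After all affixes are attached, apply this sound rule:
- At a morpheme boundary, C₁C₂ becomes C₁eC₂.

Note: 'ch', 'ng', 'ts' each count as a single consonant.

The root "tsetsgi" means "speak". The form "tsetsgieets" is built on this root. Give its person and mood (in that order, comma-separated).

Segment: tsetsgi-e-ets.
person: -e → 2nd person.
mood: -ets/u → optative.

2nd person, optative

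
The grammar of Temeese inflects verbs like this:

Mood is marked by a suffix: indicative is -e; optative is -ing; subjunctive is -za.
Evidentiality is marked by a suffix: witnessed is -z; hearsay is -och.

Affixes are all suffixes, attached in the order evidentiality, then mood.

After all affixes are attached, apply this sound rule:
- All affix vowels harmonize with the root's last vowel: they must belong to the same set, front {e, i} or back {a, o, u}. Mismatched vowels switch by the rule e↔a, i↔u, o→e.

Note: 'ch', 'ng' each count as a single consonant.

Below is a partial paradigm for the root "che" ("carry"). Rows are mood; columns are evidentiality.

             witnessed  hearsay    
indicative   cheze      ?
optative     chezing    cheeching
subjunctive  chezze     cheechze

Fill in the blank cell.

Attach evidentiality hearsay -och → cheoch.
Attach mood indicative -e → cheoche.
Apply vowel harmony: cheoche → cheeche.

cheeche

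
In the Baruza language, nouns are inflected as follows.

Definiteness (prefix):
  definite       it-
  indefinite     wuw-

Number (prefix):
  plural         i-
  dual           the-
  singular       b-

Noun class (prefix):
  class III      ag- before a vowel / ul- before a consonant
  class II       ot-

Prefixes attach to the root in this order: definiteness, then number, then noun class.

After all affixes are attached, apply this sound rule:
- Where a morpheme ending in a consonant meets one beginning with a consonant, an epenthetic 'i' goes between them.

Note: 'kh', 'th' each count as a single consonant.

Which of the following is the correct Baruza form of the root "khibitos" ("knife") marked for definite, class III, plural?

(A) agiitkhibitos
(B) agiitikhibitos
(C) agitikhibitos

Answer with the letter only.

B

Attach definiteness definite it- → itkhibitos.
Attach number plural i- → iitkhibitos.
Attach noun class class III ag- (before vowel 'i') → agiitkhibitos.
Apply epenthesis: agiitkhibitos → agiitikhibitos.
So the correct form is agiitikhibitos, option (B).
(A) agiitkhibitos is wrong: it fails to apply the sound rule(s).
(C) agitikhibitos is wrong: it has the affixes in the wrong order.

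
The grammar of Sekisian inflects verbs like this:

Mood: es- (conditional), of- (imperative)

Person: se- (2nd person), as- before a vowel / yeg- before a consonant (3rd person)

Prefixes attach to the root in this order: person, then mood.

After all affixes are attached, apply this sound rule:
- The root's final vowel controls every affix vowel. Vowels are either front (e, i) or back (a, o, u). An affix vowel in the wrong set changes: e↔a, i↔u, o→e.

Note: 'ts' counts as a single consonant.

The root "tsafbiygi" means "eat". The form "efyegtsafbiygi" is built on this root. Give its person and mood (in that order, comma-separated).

Segment: of-yeg-tsafbiygi.
person: as/yeg- → 3rd person.
mood: of- → imperative.

3rd person, imperative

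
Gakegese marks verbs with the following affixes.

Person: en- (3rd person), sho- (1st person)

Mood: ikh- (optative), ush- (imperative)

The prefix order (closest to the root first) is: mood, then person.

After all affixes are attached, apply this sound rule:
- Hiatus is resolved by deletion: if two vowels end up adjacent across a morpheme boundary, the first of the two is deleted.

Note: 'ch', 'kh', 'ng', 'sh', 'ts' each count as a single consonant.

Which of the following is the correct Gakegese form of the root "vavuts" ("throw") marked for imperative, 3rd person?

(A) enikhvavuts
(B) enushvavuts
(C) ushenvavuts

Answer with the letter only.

Attach mood imperative ush- → ushvavuts.
Attach person 3rd person en- → enushvavuts.
Vowel deletion: no change.
So the correct form is enushvavuts, option (B).
(A) enikhvavuts is wrong: it uses optative instead of imperative for mood.
(C) ushenvavuts is wrong: it has the affixes in the wrong order.

B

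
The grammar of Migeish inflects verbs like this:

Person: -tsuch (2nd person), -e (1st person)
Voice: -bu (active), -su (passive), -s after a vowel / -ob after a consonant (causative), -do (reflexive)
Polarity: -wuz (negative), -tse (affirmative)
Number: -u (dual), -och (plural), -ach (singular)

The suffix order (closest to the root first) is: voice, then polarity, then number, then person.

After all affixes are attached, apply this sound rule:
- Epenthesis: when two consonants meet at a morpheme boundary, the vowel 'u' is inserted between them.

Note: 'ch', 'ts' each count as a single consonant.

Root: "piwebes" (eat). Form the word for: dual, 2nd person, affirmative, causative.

piwebesobutseutsuch

Attach voice causative -ob (after consonant 's') → piwebesob.
Attach polarity affirmative -tse → piwebesobtse.
Attach number dual -u → piwebesobtseu.
Attach person 2nd person -tsuch → piwebesobtseutsuch.
Apply epenthesis: piwebesobtseutsuch → piwebesobutseutsuch.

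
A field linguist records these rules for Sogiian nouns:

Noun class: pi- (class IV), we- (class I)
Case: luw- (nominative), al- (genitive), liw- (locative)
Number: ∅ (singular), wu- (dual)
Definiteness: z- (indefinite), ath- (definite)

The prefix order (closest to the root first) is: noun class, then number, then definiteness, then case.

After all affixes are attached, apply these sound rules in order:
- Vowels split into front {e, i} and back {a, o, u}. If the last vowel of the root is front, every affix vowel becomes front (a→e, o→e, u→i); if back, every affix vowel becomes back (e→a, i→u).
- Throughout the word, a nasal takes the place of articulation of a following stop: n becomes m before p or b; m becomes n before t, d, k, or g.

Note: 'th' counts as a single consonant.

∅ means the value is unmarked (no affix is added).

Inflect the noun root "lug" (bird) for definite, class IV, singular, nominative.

luwathpulug

Attach noun class class IV pi- → pilug.
number = singular: zero marking, form stays pilug.
Attach definiteness definite ath- → athpilug.
Attach case nominative luw- → luwathpilug.
Apply vowel harmony: luwathpilug → luwathpulug.
Nasal assimilation: no change.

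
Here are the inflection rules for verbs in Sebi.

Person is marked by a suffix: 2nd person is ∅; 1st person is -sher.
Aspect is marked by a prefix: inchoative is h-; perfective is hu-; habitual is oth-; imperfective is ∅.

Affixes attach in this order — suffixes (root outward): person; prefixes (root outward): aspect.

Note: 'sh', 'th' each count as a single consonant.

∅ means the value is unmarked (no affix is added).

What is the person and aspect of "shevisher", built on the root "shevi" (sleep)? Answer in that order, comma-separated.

1st person, imperfective

Segment: shevi-sher.
person: -sher → 1st person.
aspect: ∅ → imperfective.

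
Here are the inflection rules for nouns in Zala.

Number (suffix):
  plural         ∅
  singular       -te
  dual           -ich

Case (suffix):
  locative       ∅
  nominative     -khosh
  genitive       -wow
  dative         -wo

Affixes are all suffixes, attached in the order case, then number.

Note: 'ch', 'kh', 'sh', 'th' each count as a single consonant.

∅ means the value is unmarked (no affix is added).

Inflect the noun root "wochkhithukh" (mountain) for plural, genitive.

wochkhithukhwow

Attach case genitive -wow → wochkhithukhwow.
number = plural: zero marking, form stays wochkhithukhwow.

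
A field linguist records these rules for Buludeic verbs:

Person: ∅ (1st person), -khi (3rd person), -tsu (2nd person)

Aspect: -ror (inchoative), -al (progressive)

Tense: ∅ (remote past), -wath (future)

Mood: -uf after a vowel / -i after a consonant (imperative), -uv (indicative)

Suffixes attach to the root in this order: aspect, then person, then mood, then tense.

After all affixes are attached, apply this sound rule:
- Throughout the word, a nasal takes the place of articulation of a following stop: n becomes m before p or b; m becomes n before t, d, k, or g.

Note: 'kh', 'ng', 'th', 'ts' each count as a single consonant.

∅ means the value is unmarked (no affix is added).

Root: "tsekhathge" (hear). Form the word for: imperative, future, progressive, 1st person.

Attach aspect progressive -al → tsekhathgeal.
person = 1st person: zero marking, form stays tsekhathgeal.
Attach mood imperative -i (after consonant 'l') → tsekhathgeali.
Attach tense future -wath → tsekhathgealiwath.
Nasal assimilation: no change.

tsekhathgealiwath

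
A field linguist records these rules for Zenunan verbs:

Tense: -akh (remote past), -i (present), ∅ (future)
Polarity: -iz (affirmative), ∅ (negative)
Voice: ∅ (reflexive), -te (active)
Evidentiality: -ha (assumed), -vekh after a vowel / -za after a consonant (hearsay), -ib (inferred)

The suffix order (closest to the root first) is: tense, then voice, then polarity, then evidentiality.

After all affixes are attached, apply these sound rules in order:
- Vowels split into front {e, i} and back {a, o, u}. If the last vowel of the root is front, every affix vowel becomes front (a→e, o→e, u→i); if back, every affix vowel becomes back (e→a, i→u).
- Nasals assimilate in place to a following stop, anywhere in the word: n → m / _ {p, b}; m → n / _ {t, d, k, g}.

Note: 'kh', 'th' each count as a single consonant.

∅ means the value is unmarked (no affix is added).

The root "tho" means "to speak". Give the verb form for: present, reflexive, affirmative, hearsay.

Attach tense present -i → thoi.
voice = reflexive: zero marking, form stays thoi.
Attach polarity affirmative -iz → thoiiz.
Attach evidentiality hearsay -za (after consonant 'z') → thoiizza.
Apply vowel harmony: thoiizza → thouuzza.
Nasal assimilation: no change.

thouuzza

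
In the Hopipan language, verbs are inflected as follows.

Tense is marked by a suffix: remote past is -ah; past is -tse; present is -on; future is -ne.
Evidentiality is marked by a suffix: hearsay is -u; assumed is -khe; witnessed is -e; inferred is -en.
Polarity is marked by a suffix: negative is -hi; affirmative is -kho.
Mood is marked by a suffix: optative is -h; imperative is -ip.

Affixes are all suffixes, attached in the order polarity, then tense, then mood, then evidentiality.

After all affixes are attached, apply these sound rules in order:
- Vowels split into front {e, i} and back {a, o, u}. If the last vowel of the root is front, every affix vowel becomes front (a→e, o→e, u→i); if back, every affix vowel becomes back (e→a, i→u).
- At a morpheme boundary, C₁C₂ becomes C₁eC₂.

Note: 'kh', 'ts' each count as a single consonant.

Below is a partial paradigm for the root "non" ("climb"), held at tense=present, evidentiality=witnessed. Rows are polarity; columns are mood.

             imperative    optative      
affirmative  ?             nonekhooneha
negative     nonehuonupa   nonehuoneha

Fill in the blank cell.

Attach polarity affirmative -kho → nonkho.
Attach tense present -on → nonkhoon.
Attach mood imperative -ip → nonkhoonip.
Attach evidentiality witnessed -e → nonkhoonipe.
Apply vowel harmony: nonkhoonipe → nonkhoonupa.
Apply epenthesis: nonkhoonupa → nonekhoonupa.

nonekhoonupa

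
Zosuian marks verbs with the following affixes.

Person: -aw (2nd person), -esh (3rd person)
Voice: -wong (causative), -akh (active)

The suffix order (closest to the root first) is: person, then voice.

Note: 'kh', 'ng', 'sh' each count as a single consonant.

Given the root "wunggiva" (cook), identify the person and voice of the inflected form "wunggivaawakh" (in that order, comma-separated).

2nd person, active

Segment: wunggiva-aw-akh.
person: -aw → 2nd person.
voice: -akh → active.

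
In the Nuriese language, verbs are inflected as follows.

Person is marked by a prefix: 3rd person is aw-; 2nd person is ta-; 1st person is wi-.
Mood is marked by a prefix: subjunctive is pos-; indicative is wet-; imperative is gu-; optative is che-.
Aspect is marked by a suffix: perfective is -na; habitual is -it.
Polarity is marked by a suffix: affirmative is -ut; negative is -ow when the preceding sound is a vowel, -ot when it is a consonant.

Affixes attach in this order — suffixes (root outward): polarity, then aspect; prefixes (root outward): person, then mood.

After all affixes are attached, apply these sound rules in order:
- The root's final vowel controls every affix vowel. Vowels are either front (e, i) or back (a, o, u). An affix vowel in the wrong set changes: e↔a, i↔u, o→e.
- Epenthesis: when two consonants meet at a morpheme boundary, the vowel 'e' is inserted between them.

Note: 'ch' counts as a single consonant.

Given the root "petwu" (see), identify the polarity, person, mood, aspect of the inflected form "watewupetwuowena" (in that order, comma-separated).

negative, 1st person, indicative, perfective

Segment: wet-wi-petwu-ow-na.
polarity: -ow/ot → negative.
person: wi- → 1st person.
mood: wet- → indicative.
aspect: -na → perfective.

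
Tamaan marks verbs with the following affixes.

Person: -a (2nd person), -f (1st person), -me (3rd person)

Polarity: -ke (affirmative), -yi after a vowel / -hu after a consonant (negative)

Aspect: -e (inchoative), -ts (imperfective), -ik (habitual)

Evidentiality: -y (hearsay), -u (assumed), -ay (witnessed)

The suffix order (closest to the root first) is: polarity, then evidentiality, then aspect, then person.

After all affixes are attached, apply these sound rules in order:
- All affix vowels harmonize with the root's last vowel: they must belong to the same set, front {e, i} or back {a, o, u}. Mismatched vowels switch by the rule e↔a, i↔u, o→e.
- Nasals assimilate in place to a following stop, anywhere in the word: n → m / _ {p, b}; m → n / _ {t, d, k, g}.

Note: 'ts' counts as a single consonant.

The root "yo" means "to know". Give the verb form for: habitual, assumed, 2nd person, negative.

yoyuuuka

Attach polarity negative -yi (after vowel 'o') → yoyi.
Attach evidentiality assumed -u → yoyiu.
Attach aspect habitual -ik → yoyiuik.
Attach person 2nd person -a → yoyiuika.
Apply vowel harmony: yoyiuika → yoyuuuka.
Nasal assimilation: no change.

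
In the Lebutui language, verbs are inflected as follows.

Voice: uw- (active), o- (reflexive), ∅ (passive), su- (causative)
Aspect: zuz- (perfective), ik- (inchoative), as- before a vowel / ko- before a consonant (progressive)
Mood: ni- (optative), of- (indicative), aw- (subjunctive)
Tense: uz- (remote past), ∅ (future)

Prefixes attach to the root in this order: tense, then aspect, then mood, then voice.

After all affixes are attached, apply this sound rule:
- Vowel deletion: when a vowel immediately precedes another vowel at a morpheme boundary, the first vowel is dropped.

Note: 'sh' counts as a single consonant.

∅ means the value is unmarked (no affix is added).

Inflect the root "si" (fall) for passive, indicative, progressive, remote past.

Attach tense remote past uz- → uzsi.
Attach aspect progressive as- (before vowel 'u') → asuzsi.
Attach mood indicative of- → ofasuzsi.
voice = passive: zero marking, form stays ofasuzsi.
Vowel deletion: no change.

ofasuzsi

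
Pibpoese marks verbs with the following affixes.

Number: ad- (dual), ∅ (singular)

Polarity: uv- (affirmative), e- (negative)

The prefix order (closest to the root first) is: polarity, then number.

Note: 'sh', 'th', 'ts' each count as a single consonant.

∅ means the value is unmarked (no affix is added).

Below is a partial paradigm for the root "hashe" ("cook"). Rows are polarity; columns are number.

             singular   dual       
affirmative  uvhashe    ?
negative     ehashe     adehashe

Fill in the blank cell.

aduvhashe

Attach polarity affirmative uv- → uvhashe.
Attach number dual ad- → aduvhashe.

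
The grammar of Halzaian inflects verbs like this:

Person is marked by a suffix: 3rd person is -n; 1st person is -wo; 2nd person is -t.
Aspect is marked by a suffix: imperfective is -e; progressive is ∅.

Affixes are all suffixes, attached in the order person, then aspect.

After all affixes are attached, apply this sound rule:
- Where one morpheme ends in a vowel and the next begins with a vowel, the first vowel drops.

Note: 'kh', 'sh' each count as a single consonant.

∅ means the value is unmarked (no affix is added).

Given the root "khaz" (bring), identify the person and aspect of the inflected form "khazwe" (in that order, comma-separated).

1st person, imperfective

Segment: khaz-wo-e.
person: -wo → 1st person.
aspect: -e → imperfective.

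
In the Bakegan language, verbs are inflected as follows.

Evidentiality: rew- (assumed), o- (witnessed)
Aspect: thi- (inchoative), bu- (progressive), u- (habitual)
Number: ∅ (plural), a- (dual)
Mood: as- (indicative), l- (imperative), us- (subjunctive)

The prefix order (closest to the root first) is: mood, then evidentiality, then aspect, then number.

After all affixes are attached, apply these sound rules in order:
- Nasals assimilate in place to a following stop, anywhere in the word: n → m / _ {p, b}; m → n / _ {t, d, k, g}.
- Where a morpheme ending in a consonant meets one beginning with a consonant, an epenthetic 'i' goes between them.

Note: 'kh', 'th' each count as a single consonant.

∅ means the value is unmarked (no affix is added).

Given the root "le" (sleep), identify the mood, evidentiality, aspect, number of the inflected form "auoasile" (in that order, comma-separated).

indicative, witnessed, habitual, dual

Segment: a-u-o-as-le.
mood: as- → indicative.
evidentiality: o- → witnessed.
aspect: u- → habitual.
number: a- → dual.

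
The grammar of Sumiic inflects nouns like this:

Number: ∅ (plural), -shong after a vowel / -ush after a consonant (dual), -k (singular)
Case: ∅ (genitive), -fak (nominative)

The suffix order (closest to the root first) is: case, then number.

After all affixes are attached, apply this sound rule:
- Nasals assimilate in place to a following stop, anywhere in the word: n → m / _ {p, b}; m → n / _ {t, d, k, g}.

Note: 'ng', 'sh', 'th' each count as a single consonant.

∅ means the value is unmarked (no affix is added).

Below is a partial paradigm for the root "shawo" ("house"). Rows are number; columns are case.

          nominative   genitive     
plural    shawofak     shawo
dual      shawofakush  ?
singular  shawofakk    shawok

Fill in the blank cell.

shawoshong

case = genitive: zero marking, form stays shawo.
Attach number dual -shong (after vowel 'o') → shawoshong.
Nasal assimilation: no change.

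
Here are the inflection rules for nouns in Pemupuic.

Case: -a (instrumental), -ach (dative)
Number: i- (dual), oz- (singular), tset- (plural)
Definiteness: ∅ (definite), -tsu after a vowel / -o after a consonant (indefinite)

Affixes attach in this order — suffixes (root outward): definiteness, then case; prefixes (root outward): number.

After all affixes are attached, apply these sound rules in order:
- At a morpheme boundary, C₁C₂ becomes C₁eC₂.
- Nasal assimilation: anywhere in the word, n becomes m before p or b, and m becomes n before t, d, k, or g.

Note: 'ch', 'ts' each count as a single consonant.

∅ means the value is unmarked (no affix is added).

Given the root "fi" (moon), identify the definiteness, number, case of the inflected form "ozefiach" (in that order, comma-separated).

Segment: oz-fi-ach.
definiteness: ∅ → definite.
number: oz- → singular.
case: -ach → dative.

definite, singular, dative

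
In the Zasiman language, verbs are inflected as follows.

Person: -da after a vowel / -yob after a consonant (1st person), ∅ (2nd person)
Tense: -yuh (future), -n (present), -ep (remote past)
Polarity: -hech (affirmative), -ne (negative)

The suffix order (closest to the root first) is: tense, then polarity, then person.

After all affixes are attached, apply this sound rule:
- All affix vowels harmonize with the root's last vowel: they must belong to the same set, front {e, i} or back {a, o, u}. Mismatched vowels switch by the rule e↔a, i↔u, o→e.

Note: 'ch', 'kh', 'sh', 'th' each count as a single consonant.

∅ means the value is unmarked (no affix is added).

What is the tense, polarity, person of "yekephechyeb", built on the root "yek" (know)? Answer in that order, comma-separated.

Segment: yek-ep-hech-yob.
tense: -ep → remote past.
polarity: -hech → affirmative.
person: -da/yob → 1st person.

remote past, affirmative, 1st person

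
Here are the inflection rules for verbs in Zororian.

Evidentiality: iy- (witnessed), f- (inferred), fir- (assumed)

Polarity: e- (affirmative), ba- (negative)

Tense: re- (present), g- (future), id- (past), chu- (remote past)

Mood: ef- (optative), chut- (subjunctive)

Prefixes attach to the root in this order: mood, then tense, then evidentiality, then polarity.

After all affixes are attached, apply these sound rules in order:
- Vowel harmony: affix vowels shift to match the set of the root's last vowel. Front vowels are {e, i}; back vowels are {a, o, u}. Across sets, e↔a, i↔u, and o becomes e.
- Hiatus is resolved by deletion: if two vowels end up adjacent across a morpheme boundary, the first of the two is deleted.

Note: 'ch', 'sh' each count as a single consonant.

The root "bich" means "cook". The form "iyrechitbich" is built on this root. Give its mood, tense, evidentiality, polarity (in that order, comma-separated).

Segment: e-iy-re-chut-bich.
mood: chut- → subjunctive.
tense: re- → present.
evidentiality: iy- → witnessed.
polarity: e- → affirmative.

subjunctive, present, witnessed, affirmative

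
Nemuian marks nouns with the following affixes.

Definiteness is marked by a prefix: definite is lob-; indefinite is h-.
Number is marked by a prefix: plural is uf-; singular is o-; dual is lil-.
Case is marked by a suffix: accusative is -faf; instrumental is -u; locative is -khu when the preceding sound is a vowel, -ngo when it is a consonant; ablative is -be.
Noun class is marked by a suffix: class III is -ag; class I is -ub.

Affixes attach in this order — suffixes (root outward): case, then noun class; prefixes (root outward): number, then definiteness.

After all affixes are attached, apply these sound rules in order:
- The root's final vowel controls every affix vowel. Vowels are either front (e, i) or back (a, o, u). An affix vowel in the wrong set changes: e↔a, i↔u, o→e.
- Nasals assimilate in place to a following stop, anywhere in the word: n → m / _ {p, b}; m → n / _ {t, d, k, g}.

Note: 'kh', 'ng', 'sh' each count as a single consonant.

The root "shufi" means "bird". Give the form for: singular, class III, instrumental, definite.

Attach number singular o- → oshufi.
Attach case instrumental -u → oshufiu.
Attach noun class class III -ag → oshufiuag.
Attach definiteness definite lob- → loboshufiuag.
Apply vowel harmony: loboshufiuag → lebeshufiieg.
Nasal assimilation: no change.

lebeshufiieg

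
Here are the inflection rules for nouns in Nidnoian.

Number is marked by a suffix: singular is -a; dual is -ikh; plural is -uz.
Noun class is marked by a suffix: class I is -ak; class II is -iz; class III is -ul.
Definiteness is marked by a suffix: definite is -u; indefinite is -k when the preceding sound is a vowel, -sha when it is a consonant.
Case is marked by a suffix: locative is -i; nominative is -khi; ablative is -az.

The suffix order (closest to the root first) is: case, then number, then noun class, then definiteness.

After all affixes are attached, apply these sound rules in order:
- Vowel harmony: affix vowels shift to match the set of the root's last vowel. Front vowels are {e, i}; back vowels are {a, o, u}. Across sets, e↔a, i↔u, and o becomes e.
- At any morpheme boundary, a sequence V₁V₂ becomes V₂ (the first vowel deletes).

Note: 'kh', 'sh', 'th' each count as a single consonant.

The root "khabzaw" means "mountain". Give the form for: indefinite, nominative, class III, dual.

Attach case nominative -khi → khabzawkhi.
Attach number dual -ikh → khabzawkhiikh.
Attach noun class class III -ul → khabzawkhiikhul.
Attach definiteness indefinite -sha (after consonant 'l') → khabzawkhiikhulsha.
Apply vowel harmony: khabzawkhiikhulsha → khabzawkhuukhulsha.
Apply vowel deletion: khabzawkhuukhulsha → khabzawkhukhulsha.

khabzawkhukhulsha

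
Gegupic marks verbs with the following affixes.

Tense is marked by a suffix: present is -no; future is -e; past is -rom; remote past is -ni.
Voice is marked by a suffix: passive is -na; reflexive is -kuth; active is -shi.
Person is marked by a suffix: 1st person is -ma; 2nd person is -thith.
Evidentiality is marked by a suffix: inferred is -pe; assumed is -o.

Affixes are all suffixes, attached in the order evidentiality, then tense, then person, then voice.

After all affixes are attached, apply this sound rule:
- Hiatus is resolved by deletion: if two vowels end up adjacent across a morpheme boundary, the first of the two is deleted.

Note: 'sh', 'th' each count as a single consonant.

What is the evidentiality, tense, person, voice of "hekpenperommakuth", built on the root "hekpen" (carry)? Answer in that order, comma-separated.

Segment: hekpen-pe-rom-ma-kuth.
evidentiality: -pe → inferred.
tense: -rom → past.
person: -ma → 1st person.
voice: -kuth → reflexive.

inferred, past, 1st person, reflexive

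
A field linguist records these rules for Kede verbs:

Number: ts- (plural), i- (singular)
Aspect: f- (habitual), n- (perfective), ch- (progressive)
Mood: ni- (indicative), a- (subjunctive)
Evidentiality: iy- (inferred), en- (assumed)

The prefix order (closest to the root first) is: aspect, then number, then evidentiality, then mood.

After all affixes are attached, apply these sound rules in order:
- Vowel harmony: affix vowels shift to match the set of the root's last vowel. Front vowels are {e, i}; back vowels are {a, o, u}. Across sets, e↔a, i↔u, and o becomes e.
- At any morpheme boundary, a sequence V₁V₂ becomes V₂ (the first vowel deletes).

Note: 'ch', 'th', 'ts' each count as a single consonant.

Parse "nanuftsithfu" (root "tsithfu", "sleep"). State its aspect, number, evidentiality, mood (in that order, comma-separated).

Segment: ni-en-i-f-tsithfu.
aspect: f- → habitual.
number: i- → singular.
evidentiality: en- → assumed.
mood: ni- → indicative.

habitual, singular, assumed, indicative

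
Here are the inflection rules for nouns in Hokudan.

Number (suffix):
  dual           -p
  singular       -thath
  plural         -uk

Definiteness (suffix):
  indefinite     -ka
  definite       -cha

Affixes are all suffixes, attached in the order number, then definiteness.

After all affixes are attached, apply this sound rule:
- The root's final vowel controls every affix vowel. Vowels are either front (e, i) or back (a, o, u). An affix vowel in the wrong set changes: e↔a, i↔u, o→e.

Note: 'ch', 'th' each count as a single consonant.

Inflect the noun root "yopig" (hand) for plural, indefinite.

Attach number plural -uk → yopiguk.
Attach definiteness indefinite -ka → yopigukka.
Apply vowel harmony: yopigukka → yopigikke.

yopigikke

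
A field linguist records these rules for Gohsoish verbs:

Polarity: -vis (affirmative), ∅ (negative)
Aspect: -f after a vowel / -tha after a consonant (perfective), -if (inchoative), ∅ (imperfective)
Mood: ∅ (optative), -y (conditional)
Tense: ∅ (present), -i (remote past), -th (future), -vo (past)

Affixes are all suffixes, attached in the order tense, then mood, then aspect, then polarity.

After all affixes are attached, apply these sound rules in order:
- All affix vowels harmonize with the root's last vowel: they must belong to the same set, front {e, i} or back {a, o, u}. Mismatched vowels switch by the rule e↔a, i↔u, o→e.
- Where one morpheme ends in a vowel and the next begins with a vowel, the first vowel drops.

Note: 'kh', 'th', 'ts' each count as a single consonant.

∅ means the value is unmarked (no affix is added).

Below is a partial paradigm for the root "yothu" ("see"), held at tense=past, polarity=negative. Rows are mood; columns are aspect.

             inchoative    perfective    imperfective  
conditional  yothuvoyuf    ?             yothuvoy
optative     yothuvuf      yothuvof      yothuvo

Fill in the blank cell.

yothuvoytha

Attach tense past -vo → yothuvo.
Attach mood conditional -y → yothuvoy.
Attach aspect perfective -tha (after consonant 'y') → yothuvoytha.
polarity = negative: zero marking, form stays yothuvoytha.
Vowel harmony: no change.
Vowel deletion: no change.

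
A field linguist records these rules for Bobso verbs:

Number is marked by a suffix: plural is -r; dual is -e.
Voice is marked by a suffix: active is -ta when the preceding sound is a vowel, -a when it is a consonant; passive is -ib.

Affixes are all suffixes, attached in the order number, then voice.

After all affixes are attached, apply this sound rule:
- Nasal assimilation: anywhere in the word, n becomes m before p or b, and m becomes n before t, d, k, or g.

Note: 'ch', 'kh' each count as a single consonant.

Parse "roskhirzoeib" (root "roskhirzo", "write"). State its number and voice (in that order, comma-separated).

dual, passive

Segment: roskhirzo-e-ib.
number: -e → dual.
voice: -ib → passive.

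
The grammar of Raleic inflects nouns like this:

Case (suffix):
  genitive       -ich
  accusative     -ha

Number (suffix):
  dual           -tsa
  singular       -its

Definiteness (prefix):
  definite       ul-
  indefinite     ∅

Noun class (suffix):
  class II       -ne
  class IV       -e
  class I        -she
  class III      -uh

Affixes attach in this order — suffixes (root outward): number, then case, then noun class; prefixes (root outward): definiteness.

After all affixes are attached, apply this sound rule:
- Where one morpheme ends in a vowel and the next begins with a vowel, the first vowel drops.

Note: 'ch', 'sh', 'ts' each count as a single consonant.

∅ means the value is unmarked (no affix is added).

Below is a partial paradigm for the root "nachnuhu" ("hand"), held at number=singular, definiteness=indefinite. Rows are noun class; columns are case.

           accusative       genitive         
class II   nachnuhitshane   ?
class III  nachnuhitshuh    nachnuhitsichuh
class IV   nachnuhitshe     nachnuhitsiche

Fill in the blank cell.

Attach number singular -its → nachnuhuits.
definiteness = indefinite: zero marking, form stays nachnuhuits.
Attach case genitive -ich → nachnuhuitsich.
Attach noun class class II -ne → nachnuhuitsichne.
Apply vowel deletion: nachnuhuitsichne → nachnuhitsichne.

nachnuhitsichne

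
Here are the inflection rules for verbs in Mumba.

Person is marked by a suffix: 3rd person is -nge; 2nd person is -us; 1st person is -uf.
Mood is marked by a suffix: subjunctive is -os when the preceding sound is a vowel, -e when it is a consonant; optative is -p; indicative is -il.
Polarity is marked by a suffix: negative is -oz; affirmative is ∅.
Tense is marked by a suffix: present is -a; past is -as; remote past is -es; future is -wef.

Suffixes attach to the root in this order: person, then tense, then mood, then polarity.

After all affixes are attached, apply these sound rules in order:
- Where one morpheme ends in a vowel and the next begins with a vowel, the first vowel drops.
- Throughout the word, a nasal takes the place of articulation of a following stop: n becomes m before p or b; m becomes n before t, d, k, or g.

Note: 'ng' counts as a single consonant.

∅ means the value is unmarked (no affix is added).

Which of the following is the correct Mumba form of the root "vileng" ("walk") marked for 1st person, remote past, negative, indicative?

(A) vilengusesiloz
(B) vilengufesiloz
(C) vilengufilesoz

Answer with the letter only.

B

Attach person 1st person -uf → vilenguf.
Attach tense remote past -es → vilengufes.
Attach mood indicative -il → vilengufesil.
Attach polarity negative -oz → vilengufesiloz.
Vowel deletion: no change.
Nasal assimilation: no change.
So the correct form is vilengufesiloz, option (B).
(A) vilengusesiloz is wrong: it uses 2nd person instead of 1st person for person.
(C) vilengufilesoz is wrong: it has the affixes in the wrong order.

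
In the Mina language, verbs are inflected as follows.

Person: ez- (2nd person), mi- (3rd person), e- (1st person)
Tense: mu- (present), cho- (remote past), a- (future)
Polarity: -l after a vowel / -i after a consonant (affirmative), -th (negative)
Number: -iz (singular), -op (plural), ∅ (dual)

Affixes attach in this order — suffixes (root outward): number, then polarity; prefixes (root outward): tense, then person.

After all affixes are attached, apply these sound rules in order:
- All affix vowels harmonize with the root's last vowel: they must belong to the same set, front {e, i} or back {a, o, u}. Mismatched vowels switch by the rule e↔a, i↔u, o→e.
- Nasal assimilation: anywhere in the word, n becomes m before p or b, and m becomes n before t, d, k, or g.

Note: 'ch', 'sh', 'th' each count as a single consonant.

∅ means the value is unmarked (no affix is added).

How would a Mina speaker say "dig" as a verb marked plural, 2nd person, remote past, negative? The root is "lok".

azcholokopth

Attach tense remote past cho- → cholok.
Attach number plural -op → cholokop.
Attach person 2nd person ez- → ezcholokop.
Attach polarity negative -th → ezcholokopth.
Apply vowel harmony: ezcholokopth → azcholokopth.
Nasal assimilation: no change.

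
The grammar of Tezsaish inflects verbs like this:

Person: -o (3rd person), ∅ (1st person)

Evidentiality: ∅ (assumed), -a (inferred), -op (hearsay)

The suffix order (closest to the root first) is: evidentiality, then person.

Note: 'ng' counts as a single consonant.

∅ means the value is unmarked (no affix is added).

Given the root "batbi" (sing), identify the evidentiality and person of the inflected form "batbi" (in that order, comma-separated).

Segment: batbi.
evidentiality: ∅ → assumed.
person: ∅ → 1st person.

assumed, 1st person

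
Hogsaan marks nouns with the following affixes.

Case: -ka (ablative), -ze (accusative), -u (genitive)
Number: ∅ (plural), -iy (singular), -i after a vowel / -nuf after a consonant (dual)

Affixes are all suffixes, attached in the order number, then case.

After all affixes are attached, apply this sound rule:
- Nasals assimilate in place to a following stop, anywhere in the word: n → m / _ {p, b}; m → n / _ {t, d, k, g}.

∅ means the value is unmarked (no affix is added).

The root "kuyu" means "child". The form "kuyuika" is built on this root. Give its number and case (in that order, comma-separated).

Segment: kuyu-i-ka.
number: -i/nuf → dual.
case: -ka → ablative.

dual, ablative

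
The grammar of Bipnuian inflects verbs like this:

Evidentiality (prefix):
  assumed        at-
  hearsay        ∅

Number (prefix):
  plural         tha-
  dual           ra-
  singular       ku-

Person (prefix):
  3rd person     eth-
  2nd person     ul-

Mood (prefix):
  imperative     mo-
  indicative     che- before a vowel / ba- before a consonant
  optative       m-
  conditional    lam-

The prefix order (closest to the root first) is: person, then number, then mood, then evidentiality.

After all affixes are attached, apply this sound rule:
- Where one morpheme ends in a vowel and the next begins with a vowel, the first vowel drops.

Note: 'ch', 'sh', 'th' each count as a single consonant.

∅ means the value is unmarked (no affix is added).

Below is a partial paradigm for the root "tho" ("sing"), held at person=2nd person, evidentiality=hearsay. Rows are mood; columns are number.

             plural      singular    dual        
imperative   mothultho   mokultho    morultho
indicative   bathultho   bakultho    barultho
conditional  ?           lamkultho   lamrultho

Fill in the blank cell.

lamthultho

Attach person 2nd person ul- → ultho.
Attach number plural tha- → thaultho.
Attach mood conditional lam- → lamthaultho.
evidentiality = hearsay: zero marking, form stays lamthaultho.
Apply vowel deletion: lamthaultho → lamthultho.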